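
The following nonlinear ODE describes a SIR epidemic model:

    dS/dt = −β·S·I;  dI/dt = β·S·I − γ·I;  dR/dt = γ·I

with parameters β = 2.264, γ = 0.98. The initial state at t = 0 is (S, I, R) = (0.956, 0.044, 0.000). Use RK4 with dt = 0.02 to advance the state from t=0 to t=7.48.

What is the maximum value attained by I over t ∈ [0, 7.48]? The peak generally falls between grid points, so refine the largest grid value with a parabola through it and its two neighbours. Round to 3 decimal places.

max I = 0.224

t=0.000: state=(0.956, 0.044, 0.000)
step 1 (dt=0.02): k1=(-0.095, 0.052, 0.043), k2=(-0.096, 0.053, 0.044), k3=(-0.096, 0.053, 0.044), k4=(-0.097, 0.053, 0.044); state += dt/6·(k1+2k2+2k3+k4)
t=0.020: state=(0.954, 0.045, 0.001)
t=0.040: state=(0.952, 0.046, 0.002)
t=0.060: state=(0.950, 0.047, 0.003)
continuing one RK4 step at a time; state shown every 25 steps (Δt=0.5):
t=0.500: state=(0.894, 0.077, 0.029)
t=1.000: state=(0.799, 0.123, 0.078)
t=1.500: state=(0.675, 0.174, 0.151)
t=2.000: state=(0.541, 0.213, 0.247)
t=2.500: state=(0.421, 0.224, 0.355)
t=3.000: state=(0.329, 0.209, 0.462)
t=3.500: state=(0.264, 0.179, 0.557)
t=4.000: state=(0.220, 0.144, 0.636)
t=4.500: state=(0.190, 0.111, 0.699)
t=5.000: state=(0.171, 0.083, 0.746)
t=5.500: state=(0.157, 0.061, 0.781)
t=6.000: state=(0.148, 0.045, 0.807)
t=6.500: state=(0.142, 0.032, 0.826)
t=7.000: state=(0.138, 0.023, 0.839)
t=7.480: state=(0.135, 0.017, 0.849)
largest grid value and its neighbours: I(2.420)=0.22412, I(2.440)=0.22416, I(2.460)=0.22415
parabola through these three points peaks at t≈2.447 with I≈0.22416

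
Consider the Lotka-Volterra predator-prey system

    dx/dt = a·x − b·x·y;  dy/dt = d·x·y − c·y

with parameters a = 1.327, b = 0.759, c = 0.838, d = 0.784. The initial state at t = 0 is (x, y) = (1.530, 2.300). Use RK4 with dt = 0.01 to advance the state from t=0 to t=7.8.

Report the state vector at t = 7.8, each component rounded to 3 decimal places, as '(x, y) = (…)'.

(x, y) = (0.633, 2.055)

t=0.000: state=(1.530, 2.300)
step 1 (dt=0.01): k1=(-0.641, 0.831), k2=(-0.644, 0.827), k3=(-0.644, 0.827), k4=(-0.647, 0.823); state += dt/6·(k1+2k2+2k3+k4)
t=0.010: state=(1.524, 2.308)
t=0.020: state=(1.517, 2.316)
t=0.030: state=(1.510, 2.325)
continuing one RK4 step at a time; state shown every 50 steps (Δt=0.5):
t=0.500: state=(1.167, 2.570)
t=1.000: state=(0.857, 2.503)
t=1.500: state=(0.677, 2.215)
t=2.000: state=(0.606, 1.867)
t=2.500: state=(0.615, 1.557)
t=3.000: state=(0.694, 1.320)
t=3.500: state=(0.842, 1.171)
t=4.000: state=(1.063, 1.116)
t=4.500: state=(1.342, 1.175)
t=5.000: state=(1.613, 1.382)
t=5.500: state=(1.733, 1.764)
t=6.000: state=(1.573, 2.239)
t=6.500: state=(1.219, 2.552)
t=7.000: state=(0.893, 2.530)
t=7.500: state=(0.695, 2.262)
t=7.800: state=(0.633, 2.055)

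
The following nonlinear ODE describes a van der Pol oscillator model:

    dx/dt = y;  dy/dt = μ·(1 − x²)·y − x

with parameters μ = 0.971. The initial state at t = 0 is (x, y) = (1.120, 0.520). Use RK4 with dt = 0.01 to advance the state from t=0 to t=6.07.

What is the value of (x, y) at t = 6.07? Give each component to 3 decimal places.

t=0.000: state=(1.120, 0.520)
step 1 (dt=0.01): k1=(0.520, -1.248), k2=(0.514, -1.252), k3=(0.514, -1.252), k4=(0.507, -1.256); state += dt/6·(k1+2k2+2k3+k4)
t=0.010: state=(1.125, 0.507)
t=0.020: state=(1.130, 0.495)
t=0.030: state=(1.135, 0.482)
continuing one RK4 step at a time; state shown every 20 steps (Δt=0.2):
t=0.200: state=(1.198, 0.261)
t=0.400: state=(1.225, 0.006)
t=0.600: state=(1.202, -0.227)
t=0.800: state=(1.135, -0.438)
t=1.000: state=(1.028, -0.637)
t=1.200: state=(0.880, -0.841)
t=1.400: state=(0.690, -1.069)
t=1.600: state=(0.450, -1.340)
t=1.800: state=(0.150, -1.664)
t=2.000: state=(-0.218, -2.011)
t=2.200: state=(-0.648, -2.259)
t=2.400: state=(-1.099, -2.180)
t=2.600: state=(-1.490, -1.658)
t=2.800: state=(-1.748, -0.924)
t=3.000: state=(-1.867, -0.298)
t=3.200: state=(-1.882, 0.115)
t=3.400: state=(-1.832, 0.367)
t=3.600: state=(-1.741, 0.532)
t=3.800: state=(-1.622, 0.657)
t=4.000: state=(-1.479, 0.772)
t=4.200: state=(-1.312, 0.898)
t=4.400: state=(-1.118, 1.051)
t=4.600: state=(-0.889, 1.250)
t=4.800: state=(-0.613, 1.516)
t=5.000: state=(-0.277, 1.865)
t=5.200: state=(0.137, 2.275)
t=5.400: state=(0.628, 2.597)
t=5.600: state=(1.149, 2.514)
t=5.800: state=(1.593, 1.851)
t=6.000: state=(1.873, 0.954)
t=6.070: state=(1.930, 0.677)

(x, y) = (1.930, 0.677)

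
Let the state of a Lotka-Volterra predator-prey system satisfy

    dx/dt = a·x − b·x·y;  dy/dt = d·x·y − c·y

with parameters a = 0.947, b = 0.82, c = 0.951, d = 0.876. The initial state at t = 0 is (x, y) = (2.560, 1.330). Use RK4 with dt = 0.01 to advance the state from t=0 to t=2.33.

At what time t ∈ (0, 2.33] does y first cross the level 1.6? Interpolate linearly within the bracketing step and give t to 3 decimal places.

t=0.000: state=(2.560, 1.330)
step 1 (dt=0.01): k1=(-0.368, 1.718), k2=(-0.385, 1.727), k3=(-0.385, 1.727), k4=(-0.403, 1.736); state += dt/6·(k1+2k2+2k3+k4)
t=0.010: state=(2.556, 1.347)
t=0.020: state=(2.552, 1.365)
t=0.030: state=(2.547, 1.382)
continuing one RK4 step at a time; state shown every 10 steps (Δt=0.1):
t=0.100: state=(2.505, 1.510)
t=0.140: state=(2.473, 1.586)
next step: t=0.150: state=(2.464, 1.606) — y has crossed 1.6
linear interpolation between t=0.140 (1.58629) and t=0.150 (1.60562) → t≈0.147

t = 0.147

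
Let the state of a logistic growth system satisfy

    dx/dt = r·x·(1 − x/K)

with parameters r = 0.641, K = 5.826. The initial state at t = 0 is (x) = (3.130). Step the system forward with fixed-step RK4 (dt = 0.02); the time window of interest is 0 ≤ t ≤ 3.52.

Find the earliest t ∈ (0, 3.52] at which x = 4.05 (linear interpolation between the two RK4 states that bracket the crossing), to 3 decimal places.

t=0.000: state=(3.130)
step 1 (dt=0.02): k1=(0.928), k2=(0.928), k3=(0.928), k4=(0.928); state += dt/6·(k1+2k2+2k3+k4)
t=0.020: state=(3.149)
t=0.040: state=(3.167)
t=0.060: state=(3.186)
continuing one RK4 step at a time; state shown every 10 steps (Δt=0.2):
t=0.200: state=(3.315)
t=0.400: state=(3.496)
t=0.600: state=(3.673)
t=0.800: state=(3.844)
t=1.000: state=(4.008)
t=1.040: state=(4.040)
next step: t=1.060: state=(4.055) — x has crossed 4.05
linear interpolation between t=1.040 (4.03955) and t=1.060 (4.05539) → t≈1.053

t = 1.053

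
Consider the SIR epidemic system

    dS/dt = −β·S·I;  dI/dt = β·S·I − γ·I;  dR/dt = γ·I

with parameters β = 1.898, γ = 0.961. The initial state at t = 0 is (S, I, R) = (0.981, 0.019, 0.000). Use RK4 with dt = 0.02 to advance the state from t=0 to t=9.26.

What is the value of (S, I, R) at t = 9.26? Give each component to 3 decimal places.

t=0.000: state=(0.981, 0.019, 0.000)
step 1 (dt=0.02): k1=(-0.035, 0.017, 0.018), k2=(-0.036, 0.017, 0.018), k3=(-0.036, 0.017, 0.018), k4=(-0.036, 0.017, 0.019); state += dt/6·(k1+2k2+2k3+k4)
t=0.020: state=(0.980, 0.019, 0.000)
t=0.040: state=(0.980, 0.020, 0.001)
t=0.060: state=(0.979, 0.020, 0.001)
continuing one RK4 step at a time; state shown every 25 steps (Δt=0.5):
t=0.500: state=(0.959, 0.030, 0.011)
t=1.000: state=(0.926, 0.045, 0.029)
t=1.500: state=(0.879, 0.065, 0.055)
t=2.000: state=(0.817, 0.090, 0.093)
t=2.500: state=(0.741, 0.117, 0.142)
t=3.000: state=(0.655, 0.140, 0.205)
t=3.500: state=(0.569, 0.155, 0.276)
t=4.000: state=(0.490, 0.159, 0.352)
t=4.500: state=(0.422, 0.151, 0.427)
t=5.000: state=(0.369, 0.136, 0.496)
t=5.500: state=(0.327, 0.117, 0.556)
t=6.000: state=(0.295, 0.097, 0.608)
t=6.500: state=(0.272, 0.078, 0.650)
t=7.000: state=(0.254, 0.062, 0.683)
t=7.500: state=(0.241, 0.049, 0.710)
t=8.000: state=(0.232, 0.038, 0.731)
t=8.500: state=(0.225, 0.029, 0.747)
t=9.000: state=(0.219, 0.022, 0.759)
t=9.260: state=(0.217, 0.019, 0.764)

(S, I, R) = (0.217, 0.019, 0.764)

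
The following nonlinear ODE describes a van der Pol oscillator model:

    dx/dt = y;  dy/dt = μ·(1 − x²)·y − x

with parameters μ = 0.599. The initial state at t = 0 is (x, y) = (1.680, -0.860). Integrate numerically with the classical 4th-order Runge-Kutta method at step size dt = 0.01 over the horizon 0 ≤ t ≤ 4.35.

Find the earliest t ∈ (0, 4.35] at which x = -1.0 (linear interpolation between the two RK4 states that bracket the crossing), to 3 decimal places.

t = 1.649

t=0.000: state=(1.680, -0.860)
step 1 (dt=0.01): k1=(-0.860, -0.741), k2=(-0.864, -0.740), k3=(-0.864, -0.740), k4=(-0.867, -0.740); state += dt/6·(k1+2k2+2k3+k4)
t=0.010: state=(1.671, -0.867)
t=0.020: state=(1.663, -0.875)
t=0.030: state=(1.654, -0.882)
continuing one RK4 step at a time; state shown every 20 steps (Δt=0.2):
t=0.200: state=(1.493, -1.008)
t=0.400: state=(1.276, -1.165)
t=0.600: state=(1.026, -1.347)
t=0.800: state=(0.735, -1.561)
t=1.000: state=(0.399, -1.811)
t=1.200: state=(0.010, -2.072)
t=1.400: state=(-0.427, -2.278)
t=1.600: state=(-0.889, -2.298)
t=1.640: state=(-0.980, -2.268)
next step: t=1.650: state=(-1.003, -2.258) — x has crossed -1.0
linear interpolation between t=1.640 (-0.97995) and t=1.650 (-1.00258) → t≈1.649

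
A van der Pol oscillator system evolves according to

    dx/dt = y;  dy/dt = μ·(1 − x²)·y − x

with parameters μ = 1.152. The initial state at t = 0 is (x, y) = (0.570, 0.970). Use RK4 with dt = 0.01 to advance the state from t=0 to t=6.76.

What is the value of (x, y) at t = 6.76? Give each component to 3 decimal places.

(x, y) = (1.940, 0.686)

t=0.000: state=(0.570, 0.970)
step 1 (dt=0.01): k1=(0.970, 0.184), k2=(0.971, 0.174), k3=(0.971, 0.174), k4=(0.972, 0.164); state += dt/6·(k1+2k2+2k3+k4)
t=0.010: state=(0.580, 0.972)
t=0.020: state=(0.589, 0.973)
t=0.030: state=(0.599, 0.975)
continuing one RK4 step at a time; state shown every 25 steps (Δt=0.25):
t=0.250: state=(0.812, 0.941)
t=0.500: state=(1.027, 0.748)
t=0.750: state=(1.176, 0.434)
t=1.000: state=(1.242, 0.095)
t=1.250: state=(1.227, -0.206)
t=1.500: state=(1.142, -0.464)
t=1.750: state=(0.996, -0.708)
t=2.000: state=(0.786, -0.982)
t=2.250: state=(0.498, -1.336)
t=2.500: state=(0.107, -1.819)
t=2.750: state=(-0.417, -2.358)
t=3.000: state=(-1.039, -2.490)
t=3.250: state=(-1.580, -1.697)
t=3.500: state=(-1.864, -0.616)
t=3.750: state=(-1.926, 0.045)
t=4.000: state=(-1.871, 0.356)
t=4.250: state=(-1.760, 0.518)
t=4.500: state=(-1.616, 0.633)
t=4.750: state=(-1.443, 0.749)
t=5.000: state=(-1.238, 0.896)
t=5.250: state=(-0.990, 1.105)
t=5.500: state=(-0.677, 1.423)
t=5.750: state=(-0.265, 1.906)
t=6.000: state=(0.289, 2.527)
t=6.250: state=(0.973, 2.815)
t=6.500: state=(1.598, 1.996)
t=6.750: state=(1.933, 0.727)
t=6.760: state=(1.940, 0.686)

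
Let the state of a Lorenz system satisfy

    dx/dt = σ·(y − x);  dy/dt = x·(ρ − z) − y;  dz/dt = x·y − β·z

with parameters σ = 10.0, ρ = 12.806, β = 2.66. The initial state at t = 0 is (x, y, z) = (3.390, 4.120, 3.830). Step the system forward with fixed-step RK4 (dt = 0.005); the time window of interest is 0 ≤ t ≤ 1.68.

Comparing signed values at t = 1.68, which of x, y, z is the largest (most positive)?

largest component: z

t=0.000: state=(3.390, 4.120, 3.830)
step 1 (dt=0.005): k1=(7.300, 26.309, 3.779), k2=(7.775, 26.374, 4.053), k3=(7.765, 26.383, 4.057), k4=(8.231, 26.456, 4.337); state += dt/6·(k1+2k2+2k3+k4)
t=0.005: state=(3.429, 4.252, 3.850)
t=0.010: state=(3.472, 4.385, 3.873)
t=0.015: state=(3.520, 4.518, 3.900)
continuing one RK4 step at a time; state shown every 20 steps (Δt=0.1):
t=0.100: state=(4.881, 6.996, 4.953)
t=0.200: state=(7.342, 9.920, 8.474)
t=0.300: state=(9.264, 10.054, 14.239)
t=0.400: state=(8.412, 6.082, 17.454)
t=0.500: state=(5.558, 2.700, 15.954)
t=0.600: state=(3.297, 1.711, 13.007)
t=0.700: state=(2.309, 1.832, 10.375)
t=0.800: state=(2.194, 2.389, 8.355)
t=0.900: state=(2.645, 3.345, 7.004)
t=1.000: state=(3.605, 4.837, 6.488)
t=1.100: state=(5.111, 6.866, 7.234)
t=1.200: state=(6.954, 8.725, 9.789)
t=1.300: state=(8.198, 8.671, 13.548)
t=1.400: state=(7.672, 6.236, 15.731)
t=1.500: state=(5.824, 3.862, 14.988)
t=1.600: state=(4.170, 2.924, 12.902)
t=1.680: state=(3.461, 2.917, 11.209)
compare at T: x=3.461, y=2.917, z=11.209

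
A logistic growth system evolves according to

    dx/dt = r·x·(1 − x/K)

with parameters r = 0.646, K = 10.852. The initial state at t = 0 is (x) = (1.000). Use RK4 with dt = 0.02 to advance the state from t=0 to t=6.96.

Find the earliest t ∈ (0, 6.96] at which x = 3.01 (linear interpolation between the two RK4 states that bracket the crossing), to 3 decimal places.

t = 2.059

t=0.000: state=(1.000)
step 1 (dt=0.02): k1=(0.586), k2=(0.590), k3=(0.590), k4=(0.593); state += dt/6·(k1+2k2+2k3+k4)
t=0.020: state=(1.012)
t=0.040: state=(1.024)
t=0.060: state=(1.036)
continuing one RK4 step at a time; state shown every 25 steps (Δt=0.5):
t=0.500: state=(1.334)
t=1.000: state=(1.761)
t=1.500: state=(2.290)
t=2.000: state=(2.928)
t=2.040: state=(2.983)
next step: t=2.060: state=(3.011) — x has crossed 3.01
linear interpolation between t=2.040 (2.98336) and t=2.060 (3.01139) → t≈2.059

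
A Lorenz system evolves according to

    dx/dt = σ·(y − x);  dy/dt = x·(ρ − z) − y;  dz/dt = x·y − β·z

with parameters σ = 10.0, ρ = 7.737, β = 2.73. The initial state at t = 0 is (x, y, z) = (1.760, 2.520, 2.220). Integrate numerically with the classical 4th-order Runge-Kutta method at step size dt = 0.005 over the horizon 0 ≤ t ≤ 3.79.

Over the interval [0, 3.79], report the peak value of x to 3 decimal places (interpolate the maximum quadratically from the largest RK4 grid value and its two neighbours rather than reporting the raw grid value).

t=0.000: state=(1.760, 2.520, 2.220)
step 1 (dt=0.005): k1=(7.600, 7.190, -1.625), k2=(7.590, 7.284, -1.534), k3=(7.592, 7.283, -1.535), k4=(7.585, 7.377, -1.443); state += dt/6·(k1+2k2+2k3+k4)
t=0.005: state=(1.798, 2.556, 2.212)
t=0.010: state=(1.836, 2.594, 2.206)
t=0.015: state=(1.874, 2.632, 2.200)
continuing one RK4 step at a time; state shown every 40 steps (Δt=0.2):
t=0.200: state=(3.521, 4.599, 2.793)
t=0.400: state=(5.759, 6.658, 5.999)
t=0.600: state=(5.924, 5.147, 9.293)
t=0.800: state=(3.908, 3.027, 8.285)
t=1.000: state=(2.920, 2.785, 6.193)
t=1.200: state=(3.162, 3.497, 5.020)
t=1.400: state=(4.099, 4.649, 5.228)
t=1.600: state=(5.028, 5.305, 6.696)
t=1.800: state=(4.966, 4.655, 7.834)
t=2.000: state=(4.176, 3.804, 7.450)
t=2.200: state=(3.725, 3.659, 6.507)
t=2.400: state=(3.868, 4.053, 5.999)
t=2.600: state=(4.328, 4.562, 6.229)
t=2.800: state=(4.644, 4.697, 6.878)
t=3.000: state=(4.525, 4.377, 7.215)
t=3.200: state=(4.201, 4.060, 6.984)
t=3.400: state=(4.048, 4.041, 6.586)
t=3.600: state=(4.150, 4.244, 6.424)
t=3.790: state=(4.342, 4.433, 6.573)
largest grid value and its neighbours: x(0.505)=6.29382, x(0.510)=6.29496, x(0.515)=6.29368
parabola through these three points peaks at t≈0.510 with x≈6.29496

max x = 6.295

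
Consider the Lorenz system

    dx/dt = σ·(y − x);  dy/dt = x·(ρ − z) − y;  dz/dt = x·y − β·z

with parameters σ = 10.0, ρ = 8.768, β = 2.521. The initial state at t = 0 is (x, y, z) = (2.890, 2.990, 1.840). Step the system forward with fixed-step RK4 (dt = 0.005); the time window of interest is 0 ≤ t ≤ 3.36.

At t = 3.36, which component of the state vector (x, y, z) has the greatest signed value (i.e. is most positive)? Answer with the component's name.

t=0.000: state=(2.890, 2.990, 1.840)
step 1 (dt=0.005): k1=(1.000, 17.032, 4.002), k2=(1.401, 16.978, 4.108), k3=(1.389, 16.984, 4.110), k4=(1.780, 16.936, 4.217); state += dt/6·(k1+2k2+2k3+k4)
t=0.005: state=(2.897, 3.075, 1.861)
t=0.010: state=(2.908, 3.159, 1.882)
t=0.015: state=(2.922, 3.244, 1.905)
continuing one RK4 step at a time; state shown every 40 steps (Δt=0.2):
t=0.200: state=(4.938, 6.464, 4.091)
t=0.400: state=(7.101, 7.124, 9.882)
t=0.600: state=(4.859, 3.261, 10.906)
t=0.800: state=(2.675, 2.159, 7.952)
t=1.000: state=(2.465, 2.685, 5.709)
t=1.200: state=(3.386, 4.065, 4.993)
t=1.400: state=(4.973, 5.759, 6.387)
t=1.600: state=(5.780, 5.648, 9.046)
t=1.800: state=(4.676, 3.936, 9.395)
t=2.000: state=(3.574, 3.285, 7.862)
t=2.200: state=(3.511, 3.705, 6.623)
t=2.400: state=(4.192, 4.628, 6.536)
t=2.600: state=(4.973, 5.232, 7.623)
t=2.800: state=(5.002, 4.778, 8.639)
t=3.000: state=(4.361, 4.036, 8.413)
t=3.200: state=(3.947, 3.879, 7.587)
t=3.360: state=(4.011, 4.146, 7.151)
compare at T: x=4.011, y=4.146, z=7.151

largest component: z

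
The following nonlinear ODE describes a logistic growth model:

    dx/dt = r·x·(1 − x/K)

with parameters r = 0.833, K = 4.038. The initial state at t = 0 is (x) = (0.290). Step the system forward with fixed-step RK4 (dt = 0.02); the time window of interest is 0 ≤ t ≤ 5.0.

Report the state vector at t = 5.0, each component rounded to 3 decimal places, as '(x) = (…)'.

(x) = (3.363)

t=0.000: state=(0.290)
step 1 (dt=0.02): k1=(0.224), k2=(0.226), k3=(0.226), k4=(0.227); state += dt/6·(k1+2k2+2k3+k4)
t=0.020: state=(0.295)
t=0.040: state=(0.299)
t=0.060: state=(0.304)
continuing one RK4 step at a time; state shown every 10 steps (Δt=0.2):
t=0.200: state=(0.338)
t=0.400: state=(0.393)
t=0.600: state=(0.457)
t=0.800: state=(0.529)
t=1.000: state=(0.610)
t=1.200: state=(0.701)
t=1.400: state=(0.803)
t=1.600: state=(0.916)
t=1.800: state=(1.039)
t=2.000: state=(1.173)
t=2.200: state=(1.316)
t=2.400: state=(1.468)
t=2.600: state=(1.627)
t=2.800: state=(1.791)
t=3.000: state=(1.958)
t=3.200: state=(2.126)
t=3.400: state=(2.293)
t=3.600: state=(2.456)
t=3.800: state=(2.613)
t=4.000: state=(2.763)
t=4.200: state=(2.903)
t=4.400: state=(3.034)
t=4.600: state=(3.155)
t=4.800: state=(3.264)
t=5.000: state=(3.363)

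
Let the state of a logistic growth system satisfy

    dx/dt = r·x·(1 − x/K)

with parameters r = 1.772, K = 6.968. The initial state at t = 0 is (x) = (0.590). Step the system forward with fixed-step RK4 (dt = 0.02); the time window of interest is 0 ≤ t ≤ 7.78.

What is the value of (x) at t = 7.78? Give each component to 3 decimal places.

t=0.000: state=(0.590)
step 1 (dt=0.02): k1=(0.957), k2=(0.971), k3=(0.971), k4=(0.985); state += dt/6·(k1+2k2+2k3+k4)
t=0.020: state=(0.609)
t=0.040: state=(0.629)
t=0.060: state=(0.650)
continuing one RK4 step at a time; state shown every 25 steps (Δt=0.5):
t=0.500: state=(1.277)
t=1.000: state=(2.456)
t=1.500: state=(3.964)
t=2.000: state=(5.309)
t=2.500: state=(6.173)
t=3.000: state=(6.617)
t=3.500: state=(6.819)
t=4.000: state=(6.906)
t=4.500: state=(6.942)
t=5.000: state=(6.957)
t=5.500: state=(6.964)
t=6.000: state=(6.966)
t=6.500: state=(6.967)
t=7.000: state=(6.968)
t=7.500: state=(6.968)
t=7.780: state=(6.968)

(x) = (6.968)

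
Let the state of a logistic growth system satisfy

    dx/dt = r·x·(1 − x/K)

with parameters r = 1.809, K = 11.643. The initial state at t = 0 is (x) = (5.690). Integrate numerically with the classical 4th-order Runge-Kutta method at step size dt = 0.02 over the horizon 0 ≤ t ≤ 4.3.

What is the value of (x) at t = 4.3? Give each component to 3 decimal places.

t=0.000: state=(5.690)
step 1 (dt=0.02): k1=(5.263), k2=(5.265), k3=(5.265), k4=(5.265); state += dt/6·(k1+2k2+2k3+k4)
t=0.020: state=(5.795)
t=0.040: state=(5.901)
t=0.060: state=(6.006)
continuing one RK4 step at a time; state shown every 10 steps (Δt=0.2):
t=0.200: state=(6.735)
t=0.400: state=(7.724)
t=0.600: state=(8.603)
t=0.800: state=(9.344)
t=1.000: state=(9.939)
t=1.200: state=(10.401)
t=1.400: state=(10.749)
t=1.600: state=(11.006)
t=1.800: state=(11.192)
t=2.000: state=(11.325)
t=2.200: state=(11.420)
t=2.400: state=(11.487)
t=2.600: state=(11.534)
t=2.800: state=(11.567)
t=3.000: state=(11.590)
t=3.200: state=(11.606)
t=3.400: state=(11.617)
t=3.600: state=(11.625)
t=3.800: state=(11.630)
t=4.000: state=(11.634)
t=4.200: state=(11.637)
t=4.300: state=(11.638)

(x) = (11.638)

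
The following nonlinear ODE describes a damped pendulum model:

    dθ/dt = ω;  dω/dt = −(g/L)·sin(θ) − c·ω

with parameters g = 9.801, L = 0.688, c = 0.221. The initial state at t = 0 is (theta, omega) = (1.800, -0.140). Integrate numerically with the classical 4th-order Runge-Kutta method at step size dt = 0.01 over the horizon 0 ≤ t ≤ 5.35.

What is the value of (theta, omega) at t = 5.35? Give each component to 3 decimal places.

t=0.000: state=(1.800, -0.140)
step 1 (dt=0.01): k1=(-0.140, -13.842), k2=(-0.209, -13.829), k3=(-0.209, -13.830), k4=(-0.278, -13.818); state += dt/6·(k1+2k2+2k3+k4)
t=0.010: state=(1.798, -0.278)
t=0.020: state=(1.794, -0.416)
t=0.030: state=(1.790, -0.554)
continuing one RK4 step at a time; state shown every 20 steps (Δt=0.2):
t=0.200: state=(1.497, -2.889)
t=0.400: state=(0.669, -5.199)
t=0.600: state=(-0.430, -5.282)
t=0.800: state=(-1.276, -2.942)
t=1.000: state=(-1.575, -0.051)
t=1.200: state=(-1.305, 2.719)
t=1.400: state=(-0.529, 4.811)
t=1.600: state=(0.466, 4.670)
t=1.800: state=(1.192, 2.385)
t=2.000: state=(1.388, -0.425)
t=2.200: state=(1.034, -3.041)
t=2.400: state=(0.242, -4.575)
t=2.600: state=(-0.636, -3.805)
t=2.800: state=(-1.171, -1.408)
t=3.000: state=(-1.183, 1.272)
t=3.200: state=(-0.691, 3.496)
t=3.400: state=(0.110, 4.143)
t=3.600: state=(0.820, 2.674)
t=3.800: state=(1.114, 0.208)
t=4.000: state=(0.906, -2.214)
t=4.200: state=(0.289, -3.713)
t=4.400: state=(-0.448, -3.310)
t=4.600: state=(-0.929, -1.340)
t=4.800: state=(-0.958, 1.038)
t=5.000: state=(-0.544, 2.942)
t=5.200: state=(0.121, 3.404)
t=5.350: state=(0.579, 2.554)

(theta, omega) = (0.579, 2.554)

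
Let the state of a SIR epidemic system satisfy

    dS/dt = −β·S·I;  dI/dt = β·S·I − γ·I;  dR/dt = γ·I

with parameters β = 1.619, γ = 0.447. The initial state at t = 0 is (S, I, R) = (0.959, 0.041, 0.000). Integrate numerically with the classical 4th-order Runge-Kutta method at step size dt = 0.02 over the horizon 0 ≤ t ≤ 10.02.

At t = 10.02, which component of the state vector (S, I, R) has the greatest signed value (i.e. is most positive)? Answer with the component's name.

t=0.000: state=(0.959, 0.041, 0.000)
step 1 (dt=0.02): k1=(-0.064, 0.045, 0.018), k2=(-0.064, 0.046, 0.019), k3=(-0.064, 0.046, 0.019), k4=(-0.065, 0.046, 0.019); state += dt/6·(k1+2k2+2k3+k4)
t=0.020: state=(0.958, 0.042, 0.000)
t=0.040: state=(0.956, 0.043, 0.001)
t=0.060: state=(0.955, 0.044, 0.001)
continuing one RK4 step at a time; state shown every 25 steps (Δt=0.5):
t=0.500: state=(0.918, 0.070, 0.012)
t=1.000: state=(0.852, 0.115, 0.033)
t=1.500: state=(0.758, 0.177, 0.065)
t=2.000: state=(0.638, 0.249, 0.112)
t=2.500: state=(0.507, 0.317, 0.176)
t=3.000: state=(0.384, 0.363, 0.253)
t=3.500: state=(0.284, 0.380, 0.336)
t=4.000: state=(0.209, 0.370, 0.420)
t=4.500: state=(0.157, 0.343, 0.500)
t=5.000: state=(0.120, 0.307, 0.573)
t=5.500: state=(0.095, 0.267, 0.637)
t=6.000: state=(0.078, 0.229, 0.693)
t=6.500: state=(0.066, 0.194, 0.740)
t=7.000: state=(0.057, 0.163, 0.780)
t=7.500: state=(0.050, 0.136, 0.813)
t=8.000: state=(0.046, 0.113, 0.841)
t=8.500: state=(0.042, 0.094, 0.864)
t=9.000: state=(0.039, 0.078, 0.883)
t=9.500: state=(0.037, 0.064, 0.899)
t=10.000: state=(0.035, 0.053, 0.912)
t=10.020: state=(0.035, 0.052, 0.913)
compare at T: S=0.035, I=0.052, R=0.913

largest component: R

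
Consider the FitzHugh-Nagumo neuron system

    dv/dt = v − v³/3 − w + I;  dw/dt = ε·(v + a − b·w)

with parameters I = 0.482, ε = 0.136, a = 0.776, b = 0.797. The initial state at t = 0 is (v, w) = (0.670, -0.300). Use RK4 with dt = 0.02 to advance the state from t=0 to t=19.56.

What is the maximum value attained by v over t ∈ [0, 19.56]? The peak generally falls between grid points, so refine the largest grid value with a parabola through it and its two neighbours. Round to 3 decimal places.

t=0.000: state=(0.670, -0.300)
step 1 (dt=0.02): k1=(1.352, 0.229), k2=(1.357, 0.231), k3=(1.357, 0.231), k4=(1.362, 0.232); state += dt/6·(k1+2k2+2k3+k4)
t=0.020: state=(0.697, -0.295)
t=0.040: state=(0.724, -0.291)
t=0.060: state=(0.752, -0.286)
continuing one RK4 step at a time; state shown every 50 steps (Δt=1):
t=1.000: state=(1.750, -0.001)
t=2.000: state=(1.837, 0.336)
t=3.000: state=(1.723, 0.631)
t=4.000: state=(1.586, 0.879)
t=5.000: state=(1.438, 1.084)
t=6.000: state=(1.272, 1.247)
t=7.000: state=(1.072, 1.371)
t=8.000: state=(0.797, 1.451)
t=9.000: state=(0.317, 1.477)
t=10.000: state=(-0.793, 1.403)
t=11.000: state=(-1.884, 1.170)
t=12.000: state=(-1.937, 0.900)
t=13.000: state=(-1.854, 0.663)
t=14.000: state=(-1.765, 0.462)
t=15.000: state=(-1.678, 0.293)
t=16.000: state=(-1.593, 0.152)
t=17.000: state=(-1.509, 0.036)
t=18.000: state=(-1.428, -0.056)
t=19.000: state=(-1.348, -0.129)
t=19.560: state=(-1.303, -0.162)
largest grid value and its neighbours: v(1.580)=1.85597, v(1.600)=1.85608, v(1.620)=1.85605
parabola through these three points peaks at t≈1.606 with v≈1.85608

max v = 1.856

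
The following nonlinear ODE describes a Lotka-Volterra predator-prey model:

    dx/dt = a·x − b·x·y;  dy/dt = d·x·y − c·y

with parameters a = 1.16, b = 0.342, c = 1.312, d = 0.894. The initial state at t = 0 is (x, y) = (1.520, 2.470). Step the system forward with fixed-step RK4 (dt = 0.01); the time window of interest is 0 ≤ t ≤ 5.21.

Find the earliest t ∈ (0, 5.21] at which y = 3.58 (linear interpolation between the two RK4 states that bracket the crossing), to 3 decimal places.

t=0.000: state=(1.520, 2.470)
step 1 (dt=0.01): k1=(0.479, 0.116), k2=(0.480, 0.121), k3=(0.480, 0.121), k4=(0.480, 0.126); state += dt/6·(k1+2k2+2k3+k4)
t=0.010: state=(1.525, 2.471)
t=0.020: state=(1.530, 2.473)
t=0.030: state=(1.534, 2.474)
continuing one RK4 step at a time; state shown every 20 steps (Δt=0.2):
t=0.200: state=(1.617, 2.515)
t=0.400: state=(1.712, 2.605)
t=0.600: state=(1.799, 2.743)
t=0.800: state=(1.869, 2.930)
t=1.000: state=(1.914, 3.162)
t=1.200: state=(1.927, 3.430)
t=1.300: state=(1.920, 3.573)
next step: t=1.310: state=(1.918, 3.587) — y has crossed 3.58
linear interpolation between t=1.300 (3.57300) and t=1.310 (3.58746) → t≈1.305

t = 1.305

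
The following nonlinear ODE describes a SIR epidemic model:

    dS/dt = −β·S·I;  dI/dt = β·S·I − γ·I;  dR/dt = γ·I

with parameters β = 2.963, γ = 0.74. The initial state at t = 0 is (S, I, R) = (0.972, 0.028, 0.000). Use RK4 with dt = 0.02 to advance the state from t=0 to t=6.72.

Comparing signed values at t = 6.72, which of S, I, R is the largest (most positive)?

t=0.000: state=(0.972, 0.028, 0.000)
step 1 (dt=0.02): k1=(-0.081, 0.060, 0.021), k2=(-0.082, 0.061, 0.021), k3=(-0.082, 0.061, 0.021), k4=(-0.084, 0.062, 0.022); state += dt/6·(k1+2k2+2k3+k4)
t=0.020: state=(0.970, 0.029, 0.000)
t=0.040: state=(0.969, 0.030, 0.001)
t=0.060: state=(0.967, 0.032, 0.001)
continuing one RK4 step at a time; state shown every 25 steps (Δt=0.5):
t=0.500: state=(0.904, 0.078, 0.018)
t=1.000: state=(0.749, 0.186, 0.065)
t=1.500: state=(0.511, 0.329, 0.161)
t=2.000: state=(0.292, 0.408, 0.300)
t=2.500: state=(0.160, 0.390, 0.450)
t=3.000: state=(0.094, 0.323, 0.582)
t=3.500: state=(0.062, 0.250, 0.688)
t=4.000: state=(0.045, 0.187, 0.769)
t=4.500: state=(0.035, 0.137, 0.828)
t=5.000: state=(0.030, 0.099, 0.871)
t=5.500: state=(0.026, 0.071, 0.903)
t=6.000: state=(0.024, 0.051, 0.925)
t=6.500: state=(0.022, 0.037, 0.941)
t=6.720: state=(0.022, 0.031, 0.947)
compare at T: S=0.022, I=0.031, R=0.947

largest component: R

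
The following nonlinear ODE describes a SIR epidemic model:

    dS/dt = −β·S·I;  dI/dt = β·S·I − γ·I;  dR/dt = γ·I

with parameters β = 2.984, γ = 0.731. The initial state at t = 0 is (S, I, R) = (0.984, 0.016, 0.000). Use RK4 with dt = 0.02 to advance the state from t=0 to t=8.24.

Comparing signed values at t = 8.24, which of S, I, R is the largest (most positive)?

largest component: R

t=0.000: state=(0.984, 0.016, 0.000)
step 1 (dt=0.02): k1=(-0.047, 0.035, 0.012), k2=(-0.048, 0.036, 0.012), k3=(-0.048, 0.036, 0.012), k4=(-0.049, 0.037, 0.012); state += dt/6·(k1+2k2+2k3+k4)
t=0.020: state=(0.983, 0.017, 0.000)
t=0.040: state=(0.982, 0.017, 0.000)
t=0.060: state=(0.981, 0.018, 0.001)
continuing one RK4 step at a time; state shown every 25 steps (Δt=0.5):
t=0.500: state=(0.942, 0.047, 0.011)
t=1.000: state=(0.836, 0.124, 0.040)
t=1.500: state=(0.631, 0.260, 0.109)
t=2.000: state=(0.386, 0.385, 0.229)
t=2.500: state=(0.211, 0.412, 0.378)
t=3.000: state=(0.118, 0.362, 0.520)
t=3.500: state=(0.072, 0.288, 0.639)
t=4.000: state=(0.050, 0.219, 0.732)
t=4.500: state=(0.037, 0.162, 0.801)
t=5.000: state=(0.030, 0.118, 0.852)
t=5.500: state=(0.026, 0.085, 0.888)
t=6.000: state=(0.023, 0.061, 0.915)
t=6.500: state=(0.022, 0.044, 0.934)
t=7.000: state=(0.021, 0.032, 0.948)
t=7.500: state=(0.020, 0.023, 0.958)
t=8.000: state=(0.019, 0.016, 0.965)
t=8.240: state=(0.019, 0.014, 0.967)
compare at T: S=0.019, I=0.014, R=0.967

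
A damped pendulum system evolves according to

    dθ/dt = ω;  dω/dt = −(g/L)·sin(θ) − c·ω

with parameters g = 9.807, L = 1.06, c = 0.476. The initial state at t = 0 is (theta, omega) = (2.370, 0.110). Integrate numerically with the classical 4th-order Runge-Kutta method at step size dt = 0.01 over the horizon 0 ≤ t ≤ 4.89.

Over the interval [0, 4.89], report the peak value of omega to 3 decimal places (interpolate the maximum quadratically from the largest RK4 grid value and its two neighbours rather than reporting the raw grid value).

max omega = 3.755

t=0.000: state=(2.370, 0.110)
step 1 (dt=0.01): k1=(0.110, -6.503), k2=(0.077, -6.484), k3=(0.078, -6.485), k4=(0.045, -6.467); state += dt/6·(k1+2k2+2k3+k4)
t=0.010: state=(2.371, 0.045)
t=0.020: state=(2.371, -0.019)
t=0.030: state=(2.370, -0.084)
continuing one RK4 step at a time; state shown every 20 steps (Δt=0.2):
t=0.200: state=(2.264, -1.171)
t=0.400: state=(1.893, -2.580)
t=0.600: state=(1.224, -4.078)
t=0.800: state=(0.306, -4.895)
t=1.000: state=(-0.625, -4.146)
t=1.200: state=(-1.280, -2.322)
t=1.400: state=(-1.547, -0.365)
t=1.600: state=(-1.437, 1.430)
t=1.800: state=(-0.992, 2.954)
t=2.000: state=(-0.304, 3.741)
t=2.200: state=(0.419, 3.278)
t=2.400: state=(0.941, 1.845)
t=2.600: state=(1.139, 0.132)
t=2.800: state=(1.003, -1.449)
t=3.000: state=(0.589, -2.589)
t=3.200: state=(0.025, -2.880)
t=3.400: state=(-0.496, -2.184)
t=3.600: state=(-0.809, -0.885)
t=3.800: state=(-0.843, 0.521)
t=4.000: state=(-0.617, 1.671)
t=4.200: state=(-0.214, 2.237)
t=4.400: state=(0.224, 2.013)
t=4.600: state=(0.547, 1.141)
t=4.800: state=(0.663, 0.005)
t=4.890: state=(0.641, -0.492)
largest grid value and its neighbours: omega(2.020)=3.75371, omega(2.030)=3.75518, omega(2.040)=3.75324
parabola through these three points peaks at t≈2.029 with omega≈3.75519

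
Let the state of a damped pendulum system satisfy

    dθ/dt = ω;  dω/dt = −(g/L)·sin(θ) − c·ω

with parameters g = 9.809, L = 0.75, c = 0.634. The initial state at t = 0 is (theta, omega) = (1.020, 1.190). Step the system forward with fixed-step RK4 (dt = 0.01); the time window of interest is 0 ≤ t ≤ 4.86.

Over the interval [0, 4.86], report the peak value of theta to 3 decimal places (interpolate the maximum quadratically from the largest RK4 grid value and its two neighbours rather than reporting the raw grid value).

max theta = 1.080

t=0.000: state=(1.020, 1.190)
step 1 (dt=0.01): k1=(1.190, -11.899), k2=(1.131, -11.902), k3=(1.130, -11.900), k4=(1.071, -11.900); state += dt/6·(k1+2k2+2k3+k4)
t=0.010: state=(1.031, 1.071)
t=0.020: state=(1.041, 0.952)
t=0.030: state=(1.050, 0.833)
continuing one RK4 step at a time; state shown every 20 steps (Δt=0.2):
t=0.200: state=(1.025, -1.095)
t=0.400: state=(0.621, -2.792)
t=0.600: state=(-0.005, -3.192)
t=0.800: state=(-0.553, -2.087)
t=1.000: state=(-0.791, -0.249)
t=1.200: state=(-0.662, 1.460)
t=1.400: state=(-0.259, 2.395)
t=1.600: state=(0.215, 2.140)
t=1.800: state=(0.533, 0.938)
t=2.000: state=(0.574, -0.516)
t=2.200: state=(0.353, -1.584)
t=2.400: state=(-0.004, -1.820)
t=2.600: state=(-0.316, -1.180)
t=2.800: state=(-0.445, -0.083)
t=3.000: state=(-0.356, 0.920)
t=3.200: state=(-0.113, 1.392)
t=3.400: state=(0.153, 1.160)
t=3.600: state=(0.316, 0.417)
t=3.800: state=(0.314, -0.426)
t=4.000: state=(0.166, -0.977)
t=4.200: state=(-0.042, -1.008)
t=4.400: state=(-0.205, -0.563)
t=4.600: state=(-0.253, 0.089)
t=4.800: state=(-0.178, 0.623)
t=4.860: state=(-0.137, 0.721)
largest grid value and its neighbours: theta(0.090)=1.07908, theta(0.100)=1.07977, theta(0.110)=1.07931
parabola through these three points peaks at t≈0.101 with theta≈1.07978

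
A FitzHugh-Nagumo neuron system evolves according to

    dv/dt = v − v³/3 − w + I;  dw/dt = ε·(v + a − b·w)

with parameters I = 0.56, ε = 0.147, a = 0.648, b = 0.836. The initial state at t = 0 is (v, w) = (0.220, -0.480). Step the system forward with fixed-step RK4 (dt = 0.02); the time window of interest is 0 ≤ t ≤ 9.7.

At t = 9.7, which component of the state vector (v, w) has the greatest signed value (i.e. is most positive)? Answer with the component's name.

largest component: w

t=0.000: state=(0.220, -0.480)
step 1 (dt=0.02): k1=(1.256, 0.187), k2=(1.267, 0.188), k3=(1.267, 0.188), k4=(1.277, 0.190); state += dt/6·(k1+2k2+2k3+k4)
t=0.020: state=(0.245, -0.476)
t=0.040: state=(0.271, -0.472)
t=0.060: state=(0.297, -0.469)
continuing one RK4 step at a time; state shown every 25 steps (Δt=0.5):
t=0.500: state=(0.955, -0.364)
t=1.000: state=(1.629, -0.202)
t=1.500: state=(1.894, -0.016)
t=2.000: state=(1.920, 0.168)
t=2.500: state=(1.877, 0.340)
t=3.000: state=(1.819, 0.497)
t=3.500: state=(1.755, 0.641)
t=4.000: state=(1.690, 0.772)
t=4.500: state=(1.624, 0.890)
t=5.000: state=(1.556, 0.997)
t=5.500: state=(1.487, 1.092)
t=6.000: state=(1.415, 1.177)
t=6.500: state=(1.340, 1.251)
t=7.000: state=(1.261, 1.315)
t=7.500: state=(1.177, 1.370)
t=8.000: state=(1.084, 1.415)
t=8.500: state=(0.979, 1.451)
t=9.000: state=(0.857, 1.476)
t=9.500: state=(0.706, 1.490)
t=9.700: state=(0.634, 1.492)
compare at T: v=0.634, w=1.492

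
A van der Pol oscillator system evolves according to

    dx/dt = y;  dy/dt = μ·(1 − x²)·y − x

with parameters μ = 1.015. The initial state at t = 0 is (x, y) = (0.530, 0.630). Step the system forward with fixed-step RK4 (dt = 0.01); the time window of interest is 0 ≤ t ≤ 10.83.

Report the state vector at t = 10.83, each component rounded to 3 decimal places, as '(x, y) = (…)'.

t=0.000: state=(0.530, 0.630)
step 1 (dt=0.01): k1=(0.630, -0.070), k2=(0.630, -0.076), k3=(0.630, -0.076), k4=(0.629, -0.081); state += dt/6·(k1+2k2+2k3+k4)
t=0.010: state=(0.536, 0.629)
t=0.020: state=(0.543, 0.628)
t=0.030: state=(0.549, 0.627)
continuing one RK4 step at a time; state shown every 50 steps (Δt=0.5):
t=0.500: state=(0.811, 0.446)
t=1.000: state=(0.936, 0.030)
t=1.500: state=(0.833, -0.445)
t=2.000: state=(0.482, -0.983)
t=2.500: state=(-0.185, -1.710)
t=3.000: state=(-1.144, -1.850)
t=3.500: state=(-1.734, -0.441)
t=4.000: state=(-1.711, 0.391)
t=4.500: state=(-1.420, 0.750)
t=5.000: state=(-0.953, 1.150)
t=5.500: state=(-0.207, 1.923)
t=6.000: state=(0.990, 2.628)
t=6.500: state=(1.907, 0.775)
t=7.000: state=(1.952, -0.338)
t=7.500: state=(1.696, -0.648)
t=8.000: state=(1.310, -0.908)
t=8.500: state=(0.752, -1.383)
t=9.000: state=(-0.156, -2.328)
t=9.500: state=(-1.431, -2.236)
t=10.000: state=(-2.001, -0.193)
t=10.500: state=(-1.890, 0.479)
t=10.830: state=(-1.702, 0.649)

(x, y) = (-1.702, 0.649)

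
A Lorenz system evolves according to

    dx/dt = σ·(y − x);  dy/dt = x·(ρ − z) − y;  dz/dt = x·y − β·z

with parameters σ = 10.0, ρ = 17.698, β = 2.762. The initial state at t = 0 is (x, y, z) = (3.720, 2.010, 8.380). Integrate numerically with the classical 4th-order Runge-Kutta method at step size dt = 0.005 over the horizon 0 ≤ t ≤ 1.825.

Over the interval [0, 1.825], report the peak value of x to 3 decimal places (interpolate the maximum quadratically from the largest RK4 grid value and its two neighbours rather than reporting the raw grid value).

max x = 11.249

t=0.000: state=(3.720, 2.010, 8.380)
step 1 (dt=0.005): k1=(-17.100, 32.653, -15.668), k2=(-15.856, 32.317, -15.346), k3=(-15.896, 32.344, -15.345), k4=(-14.688, 32.030, -15.027); state += dt/6·(k1+2k2+2k3+k4)
t=0.005: state=(3.641, 2.172, 8.303)
t=0.010: state=(3.573, 2.330, 8.230)
t=0.015: state=(3.516, 2.487, 8.159)
continuing one RK4 step at a time; state shown every 20 steps (Δt=0.1):
t=0.100: state=(3.773, 5.116, 7.469)
t=0.200: state=(6.019, 9.085, 8.708)
t=0.300: state=(9.494, 12.887, 14.404)
t=0.400: state=(11.203, 10.477, 22.492)
t=0.500: state=(8.212, 3.878, 23.186)
t=0.600: state=(4.342, 1.404, 18.838)
t=0.700: state=(2.473, 1.533, 14.673)
t=0.800: state=(2.163, 2.377, 11.505)
t=0.900: state=(2.798, 3.855, 9.388)
t=1.000: state=(4.343, 6.428, 8.717)
t=1.100: state=(7.005, 10.166, 10.795)
t=1.200: state=(10.040, 12.341, 17.076)
t=1.300: state=(10.324, 8.354, 22.857)
t=1.400: state=(7.044, 3.304, 21.621)
t=1.500: state=(4.026, 1.937, 17.522)
t=1.600: state=(2.819, 2.373, 13.884)
t=1.700: state=(2.931, 3.541, 11.248)
t=1.800: state=(4.008, 5.567, 9.897)
t=1.825: state=(4.429, 6.245, 9.838)
largest grid value and its neighbours: x(0.380)=11.23423, x(0.385)=11.24749, x(0.390)=11.24674
parabola through these three points peaks at t≈0.387 with x≈11.24889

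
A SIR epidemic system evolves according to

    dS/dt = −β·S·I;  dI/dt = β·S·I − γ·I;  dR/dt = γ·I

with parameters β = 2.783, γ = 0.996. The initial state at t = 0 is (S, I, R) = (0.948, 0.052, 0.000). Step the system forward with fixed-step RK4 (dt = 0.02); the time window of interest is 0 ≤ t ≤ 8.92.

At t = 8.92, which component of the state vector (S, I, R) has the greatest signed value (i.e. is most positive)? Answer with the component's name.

t=0.000: state=(0.948, 0.052, 0.000)
step 1 (dt=0.02): k1=(-0.137, 0.085, 0.052), k2=(-0.139, 0.087, 0.053), k3=(-0.139, 0.087, 0.053), k4=(-0.141, 0.088, 0.054); state += dt/6·(k1+2k2+2k3+k4)
t=0.020: state=(0.945, 0.054, 0.001)
t=0.040: state=(0.942, 0.056, 0.002)
t=0.060: state=(0.939, 0.057, 0.003)
continuing one RK4 step at a time; state shown every 25 steps (Δt=0.5):
t=0.500: state=(0.850, 0.111, 0.039)
t=1.000: state=(0.686, 0.198, 0.116)
t=1.500: state=(0.492, 0.273, 0.235)
t=2.000: state=(0.330, 0.292, 0.378)
t=2.500: state=(0.224, 0.259, 0.517)
t=3.000: state=(0.162, 0.205, 0.633)
t=3.500: state=(0.126, 0.152, 0.722)
t=4.000: state=(0.105, 0.108, 0.786)
t=4.500: state=(0.093, 0.076, 0.832)
t=5.000: state=(0.085, 0.052, 0.863)
t=5.500: state=(0.080, 0.035, 0.884)
t=6.000: state=(0.077, 0.024, 0.899)
t=6.500: state=(0.075, 0.016, 0.909)
t=7.000: state=(0.073, 0.011, 0.916)
t=7.500: state=(0.072, 0.007, 0.920)
t=8.000: state=(0.072, 0.005, 0.923)
t=8.500: state=(0.071, 0.003, 0.925)
t=8.920: state=(0.071, 0.002, 0.926)
compare at T: S=0.071, I=0.002, R=0.926

largest component: R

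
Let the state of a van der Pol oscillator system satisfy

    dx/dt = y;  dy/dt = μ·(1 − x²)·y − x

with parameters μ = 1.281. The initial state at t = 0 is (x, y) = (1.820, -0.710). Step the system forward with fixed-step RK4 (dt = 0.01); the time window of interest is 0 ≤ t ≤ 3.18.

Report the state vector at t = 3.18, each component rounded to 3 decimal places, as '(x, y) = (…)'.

t=0.000: state=(1.820, -0.710)
step 1 (dt=0.01): k1=(-0.710, 0.283), k2=(-0.709, 0.271), k3=(-0.709, 0.271), k4=(-0.707, 0.259); state += dt/6·(k1+2k2+2k3+k4)
t=0.010: state=(1.813, -0.707)
t=0.020: state=(1.806, -0.705)
t=0.030: state=(1.799, -0.703)
continuing one RK4 step at a time; state shown every 20 steps (Δt=0.2):
t=0.200: state=(1.681, -0.692)
t=0.400: state=(1.540, -0.726)
t=0.600: state=(1.388, -0.796)
t=0.800: state=(1.219, -0.905)
t=1.000: state=(1.023, -1.065)
t=1.200: state=(0.788, -1.300)
t=1.400: state=(0.495, -1.647)
t=1.600: state=(0.119, -2.141)
t=1.800: state=(-0.367, -2.719)
t=2.000: state=(-0.949, -2.990)
t=2.200: state=(-1.501, -2.370)
t=2.400: state=(-1.858, -1.192)
t=2.600: state=(-2.000, -0.309)
t=2.800: state=(-2.011, 0.138)
t=3.000: state=(-1.961, 0.344)
t=3.180: state=(-1.889, 0.443)

(x, y) = (-1.889, 0.443)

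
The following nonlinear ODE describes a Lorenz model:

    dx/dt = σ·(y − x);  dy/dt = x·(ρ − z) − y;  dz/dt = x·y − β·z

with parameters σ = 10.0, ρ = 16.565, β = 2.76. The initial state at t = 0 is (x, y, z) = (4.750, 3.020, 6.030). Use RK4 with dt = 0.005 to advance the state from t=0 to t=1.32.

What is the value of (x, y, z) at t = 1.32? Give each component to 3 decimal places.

(x, y, z) = (8.549, 5.305, 21.496)

t=0.000: state=(4.750, 3.020, 6.030)
step 1 (dt=0.005): k1=(-17.300, 47.021, -2.298), k2=(-15.692, 46.475, -1.859), k3=(-15.746, 46.514, -1.856), k4=(-14.187, 46.003, -1.424); state += dt/6·(k1+2k2+2k3+k4)
t=0.005: state=(4.671, 3.253, 6.021)
t=0.010: state=(4.608, 3.480, 6.016)
t=0.015: state=(4.558, 3.704, 6.015)
continuing one RK4 step at a time; state shown every 10 steps (Δt=0.05):
t=0.050: state=(4.542, 5.205, 6.134)
t=0.100: state=(5.257, 7.350, 6.774)
t=0.150: state=(6.558, 9.600, 8.247)
t=0.200: state=(8.212, 11.665, 10.888)
t=0.250: state=(9.853, 12.761, 14.725)
t=0.300: state=(10.897, 11.958, 18.949)
t=0.350: state=(10.776, 9.203, 21.964)
t=0.400: state=(9.425, 5.799, 22.687)
t=0.450: state=(7.402, 3.188, 21.498)
t=0.500: state=(5.411, 1.794, 19.445)
t=0.550: state=(3.860, 1.297, 17.258)
t=0.600: state=(2.838, 1.281, 15.228)
t=0.650: state=(2.265, 1.493, 13.426)
t=0.700: state=(2.029, 1.827, 11.859)
t=0.750: state=(2.040, 2.269, 10.523)
t=0.800: state=(2.248, 2.847, 9.421)
t=0.850: state=(2.639, 3.609, 8.573)
t=0.900: state=(3.226, 4.615, 8.030)
t=0.950: state=(4.039, 5.915, 7.888)
t=1.000: state=(5.110, 7.518, 8.309)
t=1.050: state=(6.438, 9.314, 9.518)
t=1.100: state=(7.933, 10.956, 11.726)
t=1.150: state=(9.342, 11.804, 14.875)
t=1.200: state=(10.234, 11.186, 18.310)
t=1.250: state=(10.194, 9.057, 20.856)
t=1.300: state=(9.162, 6.313, 21.659)
t=1.320: state=(8.549, 5.305, 21.496)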